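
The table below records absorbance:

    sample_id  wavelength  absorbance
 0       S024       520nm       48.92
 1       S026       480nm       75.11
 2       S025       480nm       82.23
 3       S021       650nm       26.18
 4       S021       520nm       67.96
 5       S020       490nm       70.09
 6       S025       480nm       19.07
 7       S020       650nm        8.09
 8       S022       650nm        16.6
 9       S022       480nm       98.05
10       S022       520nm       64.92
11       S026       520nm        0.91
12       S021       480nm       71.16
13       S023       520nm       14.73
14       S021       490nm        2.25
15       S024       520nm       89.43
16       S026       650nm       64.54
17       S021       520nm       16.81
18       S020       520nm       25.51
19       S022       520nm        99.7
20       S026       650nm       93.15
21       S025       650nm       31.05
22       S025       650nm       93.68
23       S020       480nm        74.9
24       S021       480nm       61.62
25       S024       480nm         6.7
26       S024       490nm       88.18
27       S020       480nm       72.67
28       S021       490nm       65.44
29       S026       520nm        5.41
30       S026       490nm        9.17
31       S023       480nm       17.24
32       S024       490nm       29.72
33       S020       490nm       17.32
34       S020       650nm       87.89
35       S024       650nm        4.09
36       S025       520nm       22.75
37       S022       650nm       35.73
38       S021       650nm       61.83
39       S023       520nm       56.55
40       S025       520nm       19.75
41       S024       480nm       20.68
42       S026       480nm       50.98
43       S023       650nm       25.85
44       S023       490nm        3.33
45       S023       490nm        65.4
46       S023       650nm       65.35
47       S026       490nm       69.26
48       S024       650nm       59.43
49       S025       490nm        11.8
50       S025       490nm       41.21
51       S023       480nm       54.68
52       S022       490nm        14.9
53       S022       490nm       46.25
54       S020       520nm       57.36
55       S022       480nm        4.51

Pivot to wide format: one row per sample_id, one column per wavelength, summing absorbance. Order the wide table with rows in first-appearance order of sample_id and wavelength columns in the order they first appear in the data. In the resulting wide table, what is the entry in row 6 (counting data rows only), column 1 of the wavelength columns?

With rows in first-appearance order of sample_id, row 6 is sample_id=S022. wavelength columns in first-appearance order: 520nm, 480nm, 650nm, 490nm; column 1 is 520nm.
Long rows with sample_id=S022, wavelength=520nm: 64.92 + 99.7 = 164.62.

164.62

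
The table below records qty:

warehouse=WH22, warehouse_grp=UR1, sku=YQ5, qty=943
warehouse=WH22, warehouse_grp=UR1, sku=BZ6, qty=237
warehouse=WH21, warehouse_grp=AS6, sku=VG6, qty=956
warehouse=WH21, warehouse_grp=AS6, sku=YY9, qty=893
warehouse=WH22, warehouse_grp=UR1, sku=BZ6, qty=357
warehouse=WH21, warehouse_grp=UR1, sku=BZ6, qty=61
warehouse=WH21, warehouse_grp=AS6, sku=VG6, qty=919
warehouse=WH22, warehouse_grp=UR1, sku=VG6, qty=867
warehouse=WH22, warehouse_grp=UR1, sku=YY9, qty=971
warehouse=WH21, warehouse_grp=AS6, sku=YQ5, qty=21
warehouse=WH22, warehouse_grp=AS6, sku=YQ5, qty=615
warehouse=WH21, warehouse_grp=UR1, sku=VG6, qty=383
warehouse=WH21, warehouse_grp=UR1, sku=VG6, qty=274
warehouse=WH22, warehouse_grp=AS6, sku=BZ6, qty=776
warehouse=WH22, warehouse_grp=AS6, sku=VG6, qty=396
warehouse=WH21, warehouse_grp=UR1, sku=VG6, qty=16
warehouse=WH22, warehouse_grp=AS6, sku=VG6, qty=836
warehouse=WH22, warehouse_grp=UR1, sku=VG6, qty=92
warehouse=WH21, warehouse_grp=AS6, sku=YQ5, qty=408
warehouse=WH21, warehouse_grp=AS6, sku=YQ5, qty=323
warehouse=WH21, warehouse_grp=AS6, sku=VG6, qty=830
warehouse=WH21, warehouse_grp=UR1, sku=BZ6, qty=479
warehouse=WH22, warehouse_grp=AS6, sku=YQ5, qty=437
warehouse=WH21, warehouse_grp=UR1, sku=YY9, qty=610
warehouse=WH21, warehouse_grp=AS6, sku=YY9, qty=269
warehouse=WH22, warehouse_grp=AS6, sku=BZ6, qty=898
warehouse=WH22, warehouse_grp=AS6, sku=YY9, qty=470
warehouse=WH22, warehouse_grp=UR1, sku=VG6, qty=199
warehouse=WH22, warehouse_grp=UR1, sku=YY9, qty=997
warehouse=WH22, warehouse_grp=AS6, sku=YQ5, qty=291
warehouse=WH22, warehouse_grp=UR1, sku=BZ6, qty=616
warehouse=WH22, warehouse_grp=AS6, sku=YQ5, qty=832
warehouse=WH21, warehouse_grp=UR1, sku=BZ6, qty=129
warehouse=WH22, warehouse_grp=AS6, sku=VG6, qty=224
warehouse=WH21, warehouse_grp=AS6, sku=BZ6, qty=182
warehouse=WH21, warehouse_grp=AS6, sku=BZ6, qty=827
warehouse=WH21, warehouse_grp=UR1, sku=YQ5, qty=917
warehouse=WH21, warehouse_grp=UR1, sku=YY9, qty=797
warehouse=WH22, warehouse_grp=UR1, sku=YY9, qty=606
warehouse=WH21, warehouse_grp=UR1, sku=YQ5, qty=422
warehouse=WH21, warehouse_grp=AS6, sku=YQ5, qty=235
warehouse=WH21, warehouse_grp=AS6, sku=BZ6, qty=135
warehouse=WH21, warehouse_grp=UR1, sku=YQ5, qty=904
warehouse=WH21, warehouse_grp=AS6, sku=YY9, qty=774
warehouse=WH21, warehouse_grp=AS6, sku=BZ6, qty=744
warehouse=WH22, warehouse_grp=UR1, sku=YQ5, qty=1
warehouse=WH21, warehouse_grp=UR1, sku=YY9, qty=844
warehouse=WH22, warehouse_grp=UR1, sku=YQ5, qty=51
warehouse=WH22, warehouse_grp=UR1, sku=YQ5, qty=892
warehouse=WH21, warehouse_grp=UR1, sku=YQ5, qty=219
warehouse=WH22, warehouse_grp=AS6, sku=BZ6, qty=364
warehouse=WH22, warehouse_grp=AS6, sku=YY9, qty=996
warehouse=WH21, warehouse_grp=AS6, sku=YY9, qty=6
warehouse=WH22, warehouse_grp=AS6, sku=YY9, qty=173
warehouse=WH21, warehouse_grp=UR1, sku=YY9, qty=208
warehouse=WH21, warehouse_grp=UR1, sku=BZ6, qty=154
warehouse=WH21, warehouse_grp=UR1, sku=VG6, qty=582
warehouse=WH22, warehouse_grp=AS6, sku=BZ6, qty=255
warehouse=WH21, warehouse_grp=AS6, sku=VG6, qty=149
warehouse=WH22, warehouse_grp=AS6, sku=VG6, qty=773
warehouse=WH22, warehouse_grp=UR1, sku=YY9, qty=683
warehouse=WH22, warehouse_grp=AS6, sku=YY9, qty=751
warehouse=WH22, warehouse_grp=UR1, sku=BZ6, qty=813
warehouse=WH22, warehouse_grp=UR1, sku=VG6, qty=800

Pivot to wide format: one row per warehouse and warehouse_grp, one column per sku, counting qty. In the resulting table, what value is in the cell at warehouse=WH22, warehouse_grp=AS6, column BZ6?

4

Rows with warehouse=WH22, warehouse_grp=AS6 and sku=BZ6: qty values are 776, 898, 364, 255.
4 rows match — count = 4.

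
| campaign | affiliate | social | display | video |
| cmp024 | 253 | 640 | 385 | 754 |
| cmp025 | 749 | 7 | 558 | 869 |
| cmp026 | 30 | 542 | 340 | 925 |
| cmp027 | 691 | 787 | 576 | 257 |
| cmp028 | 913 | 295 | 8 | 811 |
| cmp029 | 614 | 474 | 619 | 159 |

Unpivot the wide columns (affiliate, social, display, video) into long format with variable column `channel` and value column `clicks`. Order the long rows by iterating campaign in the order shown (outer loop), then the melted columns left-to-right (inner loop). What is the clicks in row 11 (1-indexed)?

24 rows total (6 × 4). Row 11: index ⌊(11-1)/4⌋ = 2 into campaign → cmp026; (11-1) mod 4 = 2 into the melted columns → display.
So row 11 is (cmp026, display, 340); clicks = 340.

340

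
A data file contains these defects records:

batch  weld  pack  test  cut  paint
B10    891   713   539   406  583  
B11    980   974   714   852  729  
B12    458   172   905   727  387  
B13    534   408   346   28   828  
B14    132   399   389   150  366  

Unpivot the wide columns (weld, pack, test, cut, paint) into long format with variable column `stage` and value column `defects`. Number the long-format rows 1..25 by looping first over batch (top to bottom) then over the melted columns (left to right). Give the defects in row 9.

852

25 rows total (5 × 5). Row 9: index ⌊(9-1)/5⌋ = 1 into batch → B11; (9-1) mod 5 = 3 into the melted columns → cut.
So row 9 is (B11, cut, 852); defects = 852.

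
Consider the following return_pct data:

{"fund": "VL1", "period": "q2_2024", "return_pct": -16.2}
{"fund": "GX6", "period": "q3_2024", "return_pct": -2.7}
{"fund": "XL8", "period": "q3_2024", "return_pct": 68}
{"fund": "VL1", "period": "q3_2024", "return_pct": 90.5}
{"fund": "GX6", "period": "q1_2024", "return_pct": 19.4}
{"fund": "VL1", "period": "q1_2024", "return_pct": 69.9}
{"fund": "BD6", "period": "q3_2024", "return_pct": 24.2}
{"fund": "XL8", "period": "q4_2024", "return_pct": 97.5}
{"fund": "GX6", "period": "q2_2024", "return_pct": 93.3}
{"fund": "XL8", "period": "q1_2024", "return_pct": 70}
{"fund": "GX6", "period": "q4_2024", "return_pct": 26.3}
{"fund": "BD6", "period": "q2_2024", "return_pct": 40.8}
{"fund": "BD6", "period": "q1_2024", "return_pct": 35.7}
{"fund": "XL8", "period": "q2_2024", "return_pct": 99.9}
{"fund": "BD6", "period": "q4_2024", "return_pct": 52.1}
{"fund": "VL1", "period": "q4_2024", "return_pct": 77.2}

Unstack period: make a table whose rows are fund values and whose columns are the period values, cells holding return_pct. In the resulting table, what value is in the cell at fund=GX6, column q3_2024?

-2.7

Wide layout: rows indexed by fund, columns are the 4 distinct period values (q2_2024, q3_2024, q1_2024, q4_2024).
Cell (fund=GX6, period=q3_2024) draws from the long row where fund=GX6 and period=q3_2024, which has return_pct=-2.7.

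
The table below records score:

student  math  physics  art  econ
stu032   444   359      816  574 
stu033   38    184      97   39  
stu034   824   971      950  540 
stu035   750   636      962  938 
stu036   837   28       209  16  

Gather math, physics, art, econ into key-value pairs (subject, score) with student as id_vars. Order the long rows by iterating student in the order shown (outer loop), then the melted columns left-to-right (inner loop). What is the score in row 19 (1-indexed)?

20 rows total (5 × 4). Row 19: index ⌊(19-1)/4⌋ = 4 into student → stu036; (19-1) mod 4 = 2 into the melted columns → art.
So row 19 is (stu036, art, 209); score = 209.

209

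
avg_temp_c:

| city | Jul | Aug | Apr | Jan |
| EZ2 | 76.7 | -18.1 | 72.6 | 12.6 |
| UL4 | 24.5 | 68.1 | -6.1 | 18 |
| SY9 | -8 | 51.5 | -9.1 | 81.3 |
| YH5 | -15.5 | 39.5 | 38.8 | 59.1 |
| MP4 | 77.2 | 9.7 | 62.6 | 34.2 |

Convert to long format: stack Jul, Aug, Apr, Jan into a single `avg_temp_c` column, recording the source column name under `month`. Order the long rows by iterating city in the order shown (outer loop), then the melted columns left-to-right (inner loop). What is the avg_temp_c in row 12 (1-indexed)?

20 rows total (5 × 4). Row 12: index ⌊(12-1)/4⌋ = 2 into city → SY9; (12-1) mod 4 = 3 into the melted columns → Jan.
So row 12 is (SY9, Jan, 81.3); avg_temp_c = 81.3.

81.3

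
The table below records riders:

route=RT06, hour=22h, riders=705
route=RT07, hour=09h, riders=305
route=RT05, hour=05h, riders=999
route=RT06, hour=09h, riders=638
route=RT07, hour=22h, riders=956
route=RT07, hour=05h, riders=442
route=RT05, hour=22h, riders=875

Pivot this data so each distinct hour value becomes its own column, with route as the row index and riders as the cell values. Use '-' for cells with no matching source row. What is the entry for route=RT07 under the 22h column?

The long row with route=RT07, hour=22h has riders=956.

956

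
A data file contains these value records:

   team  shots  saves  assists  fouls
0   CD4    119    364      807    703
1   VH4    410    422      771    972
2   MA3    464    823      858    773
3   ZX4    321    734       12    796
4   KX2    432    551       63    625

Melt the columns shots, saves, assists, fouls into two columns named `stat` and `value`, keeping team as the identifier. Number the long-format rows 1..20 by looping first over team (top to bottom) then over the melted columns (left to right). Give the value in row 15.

20 rows total (5 × 4). Row 15: index ⌊(15-1)/4⌋ = 3 into team → ZX4; (15-1) mod 4 = 2 into the melted columns → assists.
So row 15 is (ZX4, assists, 12); value = 12.

12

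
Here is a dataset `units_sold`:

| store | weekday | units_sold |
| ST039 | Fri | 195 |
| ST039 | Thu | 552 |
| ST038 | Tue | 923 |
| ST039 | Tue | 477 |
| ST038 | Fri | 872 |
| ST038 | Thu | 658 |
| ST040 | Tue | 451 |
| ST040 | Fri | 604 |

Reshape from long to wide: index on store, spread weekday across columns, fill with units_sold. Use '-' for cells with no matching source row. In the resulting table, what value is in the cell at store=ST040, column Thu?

No long-format row has store=ST040 and weekday=Thu, so the cell is -.

-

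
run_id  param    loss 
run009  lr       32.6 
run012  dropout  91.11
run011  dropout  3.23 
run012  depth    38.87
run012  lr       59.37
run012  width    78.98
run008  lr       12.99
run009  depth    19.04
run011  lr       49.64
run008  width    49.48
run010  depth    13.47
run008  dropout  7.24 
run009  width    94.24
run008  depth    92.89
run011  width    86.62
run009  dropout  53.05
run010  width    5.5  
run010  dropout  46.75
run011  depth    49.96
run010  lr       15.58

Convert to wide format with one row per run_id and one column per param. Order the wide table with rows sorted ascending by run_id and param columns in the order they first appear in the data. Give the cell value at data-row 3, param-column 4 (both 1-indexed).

With rows sorted ascending by run_id, row 3 is run_id=run010. param columns in first-appearance order: lr, dropout, depth, width; column 4 is width.
Long rows with run_id=run010, param=width: loss = 5.5.

5.5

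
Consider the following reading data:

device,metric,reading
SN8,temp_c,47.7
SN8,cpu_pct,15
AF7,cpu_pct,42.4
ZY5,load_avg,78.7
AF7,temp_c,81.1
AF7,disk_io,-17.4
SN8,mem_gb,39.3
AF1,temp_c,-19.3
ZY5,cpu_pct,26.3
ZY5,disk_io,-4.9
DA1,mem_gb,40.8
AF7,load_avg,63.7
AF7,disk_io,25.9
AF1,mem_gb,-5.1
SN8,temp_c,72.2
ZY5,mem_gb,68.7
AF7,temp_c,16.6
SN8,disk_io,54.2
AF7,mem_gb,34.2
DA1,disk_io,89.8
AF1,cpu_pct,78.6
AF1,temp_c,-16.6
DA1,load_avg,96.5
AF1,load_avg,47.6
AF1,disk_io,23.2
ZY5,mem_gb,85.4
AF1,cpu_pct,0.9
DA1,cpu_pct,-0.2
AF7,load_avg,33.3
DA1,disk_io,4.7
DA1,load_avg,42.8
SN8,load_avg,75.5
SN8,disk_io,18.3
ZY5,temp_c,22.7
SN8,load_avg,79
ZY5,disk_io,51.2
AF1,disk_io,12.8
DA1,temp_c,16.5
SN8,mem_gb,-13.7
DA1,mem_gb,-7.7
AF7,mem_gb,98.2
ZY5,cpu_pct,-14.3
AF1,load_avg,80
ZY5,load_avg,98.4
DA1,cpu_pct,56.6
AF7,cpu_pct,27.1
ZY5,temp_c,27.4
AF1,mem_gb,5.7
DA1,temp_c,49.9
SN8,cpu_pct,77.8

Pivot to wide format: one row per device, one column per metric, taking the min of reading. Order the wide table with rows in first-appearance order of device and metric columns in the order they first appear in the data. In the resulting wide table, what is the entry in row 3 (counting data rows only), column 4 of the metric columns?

With rows in first-appearance order of device, row 3 is device=ZY5. metric columns in first-appearance order: temp_c, cpu_pct, load_avg, disk_io, mem_gb; column 4 is disk_io.
Long rows with device=ZY5, metric=disk_io: min(-4.9, 51.2) = -4.9.

-4.9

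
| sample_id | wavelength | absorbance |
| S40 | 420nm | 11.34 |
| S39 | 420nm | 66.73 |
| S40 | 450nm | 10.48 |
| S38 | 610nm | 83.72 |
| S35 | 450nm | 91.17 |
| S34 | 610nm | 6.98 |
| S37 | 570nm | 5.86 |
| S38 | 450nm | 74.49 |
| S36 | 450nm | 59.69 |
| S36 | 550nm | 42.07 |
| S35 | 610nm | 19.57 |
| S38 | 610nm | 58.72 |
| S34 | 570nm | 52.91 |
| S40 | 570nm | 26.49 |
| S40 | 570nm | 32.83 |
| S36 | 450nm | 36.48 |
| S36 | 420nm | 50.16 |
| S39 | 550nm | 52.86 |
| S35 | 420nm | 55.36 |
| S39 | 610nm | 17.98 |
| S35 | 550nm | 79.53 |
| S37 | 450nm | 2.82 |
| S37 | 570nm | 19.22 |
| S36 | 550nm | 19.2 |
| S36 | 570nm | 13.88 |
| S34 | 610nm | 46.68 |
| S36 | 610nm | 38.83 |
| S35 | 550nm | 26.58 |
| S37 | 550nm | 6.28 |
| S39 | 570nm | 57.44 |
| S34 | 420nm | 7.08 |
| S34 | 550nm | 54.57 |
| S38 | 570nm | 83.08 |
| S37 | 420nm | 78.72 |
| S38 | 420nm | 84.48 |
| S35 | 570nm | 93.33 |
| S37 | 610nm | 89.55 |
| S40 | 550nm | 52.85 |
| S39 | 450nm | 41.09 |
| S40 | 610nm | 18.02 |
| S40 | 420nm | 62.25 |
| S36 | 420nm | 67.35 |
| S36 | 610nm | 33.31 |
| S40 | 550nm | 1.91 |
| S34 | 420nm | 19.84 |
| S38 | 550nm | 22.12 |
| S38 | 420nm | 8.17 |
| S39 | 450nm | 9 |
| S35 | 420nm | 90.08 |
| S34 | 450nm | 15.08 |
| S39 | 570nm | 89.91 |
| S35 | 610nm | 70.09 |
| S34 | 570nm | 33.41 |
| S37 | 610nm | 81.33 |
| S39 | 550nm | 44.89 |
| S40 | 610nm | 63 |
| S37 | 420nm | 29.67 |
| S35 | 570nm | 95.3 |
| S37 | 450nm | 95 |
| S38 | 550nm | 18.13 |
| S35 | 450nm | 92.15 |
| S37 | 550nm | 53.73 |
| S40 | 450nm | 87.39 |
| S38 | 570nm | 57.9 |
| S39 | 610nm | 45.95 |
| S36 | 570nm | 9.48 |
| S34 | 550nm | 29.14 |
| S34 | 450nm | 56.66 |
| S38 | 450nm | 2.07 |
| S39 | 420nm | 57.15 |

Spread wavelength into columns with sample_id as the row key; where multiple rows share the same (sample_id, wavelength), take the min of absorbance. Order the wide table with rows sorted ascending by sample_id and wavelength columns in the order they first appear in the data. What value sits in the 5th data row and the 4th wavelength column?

With rows sorted ascending by sample_id, row 5 is sample_id=S38. wavelength columns in first-appearance order: 420nm, 450nm, 610nm, 570nm, 550nm; column 4 is 570nm.
Long rows with sample_id=S38, wavelength=570nm: min(83.08, 57.9) = 57.9.

57.9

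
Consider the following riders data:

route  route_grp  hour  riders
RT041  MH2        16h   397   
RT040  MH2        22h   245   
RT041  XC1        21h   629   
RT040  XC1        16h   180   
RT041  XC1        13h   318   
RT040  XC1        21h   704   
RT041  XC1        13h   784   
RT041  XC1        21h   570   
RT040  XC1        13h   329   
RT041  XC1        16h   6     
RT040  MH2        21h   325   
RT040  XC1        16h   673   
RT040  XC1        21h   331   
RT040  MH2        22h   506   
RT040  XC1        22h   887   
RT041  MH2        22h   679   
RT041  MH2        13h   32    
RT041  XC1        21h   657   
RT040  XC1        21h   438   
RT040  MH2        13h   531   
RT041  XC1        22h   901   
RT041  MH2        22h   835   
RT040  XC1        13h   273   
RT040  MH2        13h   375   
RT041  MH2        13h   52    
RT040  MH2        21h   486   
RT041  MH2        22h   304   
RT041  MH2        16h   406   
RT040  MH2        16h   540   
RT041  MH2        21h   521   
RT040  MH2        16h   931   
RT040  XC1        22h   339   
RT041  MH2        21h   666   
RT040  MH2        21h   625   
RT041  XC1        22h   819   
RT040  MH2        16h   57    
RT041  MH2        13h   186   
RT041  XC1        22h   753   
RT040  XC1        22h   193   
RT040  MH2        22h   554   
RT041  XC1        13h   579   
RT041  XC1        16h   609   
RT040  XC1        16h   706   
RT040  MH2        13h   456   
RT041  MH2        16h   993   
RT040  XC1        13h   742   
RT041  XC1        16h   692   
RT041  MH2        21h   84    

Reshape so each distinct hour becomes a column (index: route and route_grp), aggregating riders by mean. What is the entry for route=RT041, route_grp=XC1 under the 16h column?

435.67

Rows with route=RT041, route_grp=XC1 and hour=16h: riders values are 6, 609, 692.
(6 + 609 + 692) / 3 = 435.67.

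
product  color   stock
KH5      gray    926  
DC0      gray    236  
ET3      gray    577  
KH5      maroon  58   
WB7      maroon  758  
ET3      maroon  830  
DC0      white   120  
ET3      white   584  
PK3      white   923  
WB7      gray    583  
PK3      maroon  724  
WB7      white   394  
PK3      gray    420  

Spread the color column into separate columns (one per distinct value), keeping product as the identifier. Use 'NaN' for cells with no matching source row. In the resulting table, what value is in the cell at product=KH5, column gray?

The long row with product=KH5, color=gray has stock=926.

926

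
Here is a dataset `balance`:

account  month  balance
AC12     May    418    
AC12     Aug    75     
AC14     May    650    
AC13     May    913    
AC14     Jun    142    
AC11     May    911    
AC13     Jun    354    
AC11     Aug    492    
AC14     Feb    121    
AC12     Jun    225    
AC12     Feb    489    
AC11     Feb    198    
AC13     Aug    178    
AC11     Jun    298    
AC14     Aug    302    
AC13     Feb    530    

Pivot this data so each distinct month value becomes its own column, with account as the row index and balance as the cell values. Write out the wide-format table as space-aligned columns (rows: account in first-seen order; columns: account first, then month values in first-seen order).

Columns: account plus the 4 distinct month values (May, Aug, Jun, Feb).
For example, row AC12 column May takes balance=418 from the long row (AC12, May).

account  May  Aug  Jun  Feb
AC12     418  75   225  489
AC14     650  302  142  121
AC13     913  178  354  530
AC11     911  492  298  198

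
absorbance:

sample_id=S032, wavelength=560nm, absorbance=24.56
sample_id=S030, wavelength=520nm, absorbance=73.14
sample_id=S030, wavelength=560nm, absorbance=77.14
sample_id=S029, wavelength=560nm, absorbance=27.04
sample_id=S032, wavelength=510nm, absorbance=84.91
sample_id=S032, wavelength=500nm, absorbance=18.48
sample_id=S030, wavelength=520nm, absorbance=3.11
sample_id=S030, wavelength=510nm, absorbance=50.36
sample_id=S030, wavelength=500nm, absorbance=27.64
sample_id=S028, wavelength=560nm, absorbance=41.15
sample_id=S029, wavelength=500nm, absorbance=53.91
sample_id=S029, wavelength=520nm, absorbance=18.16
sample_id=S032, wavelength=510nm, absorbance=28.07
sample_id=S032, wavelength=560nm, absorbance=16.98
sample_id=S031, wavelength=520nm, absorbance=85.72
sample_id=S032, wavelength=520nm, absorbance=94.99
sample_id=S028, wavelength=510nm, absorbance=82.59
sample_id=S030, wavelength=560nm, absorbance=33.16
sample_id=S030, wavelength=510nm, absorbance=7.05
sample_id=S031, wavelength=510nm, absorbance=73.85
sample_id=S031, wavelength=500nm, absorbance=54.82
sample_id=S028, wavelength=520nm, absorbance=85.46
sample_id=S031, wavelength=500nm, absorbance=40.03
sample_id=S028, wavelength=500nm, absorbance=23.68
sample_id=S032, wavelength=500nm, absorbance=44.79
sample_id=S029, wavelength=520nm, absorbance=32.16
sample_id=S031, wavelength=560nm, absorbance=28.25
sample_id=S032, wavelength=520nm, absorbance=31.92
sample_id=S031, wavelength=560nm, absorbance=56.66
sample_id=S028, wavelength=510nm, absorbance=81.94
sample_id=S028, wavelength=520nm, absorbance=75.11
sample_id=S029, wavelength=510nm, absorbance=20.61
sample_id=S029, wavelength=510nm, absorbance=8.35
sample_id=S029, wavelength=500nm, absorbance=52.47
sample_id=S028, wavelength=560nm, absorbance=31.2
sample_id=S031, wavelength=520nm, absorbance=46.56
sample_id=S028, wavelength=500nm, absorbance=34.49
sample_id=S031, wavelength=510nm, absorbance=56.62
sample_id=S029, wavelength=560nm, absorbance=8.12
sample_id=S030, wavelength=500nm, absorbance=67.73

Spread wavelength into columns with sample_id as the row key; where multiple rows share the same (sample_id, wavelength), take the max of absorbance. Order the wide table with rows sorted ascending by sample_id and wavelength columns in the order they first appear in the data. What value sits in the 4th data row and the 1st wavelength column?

With rows sorted ascending by sample_id, row 4 is sample_id=S031. wavelength columns in first-appearance order: 560nm, 520nm, 510nm, 500nm; column 1 is 560nm.
Long rows with sample_id=S031, wavelength=560nm: max(28.25, 56.66) = 56.66.

56.66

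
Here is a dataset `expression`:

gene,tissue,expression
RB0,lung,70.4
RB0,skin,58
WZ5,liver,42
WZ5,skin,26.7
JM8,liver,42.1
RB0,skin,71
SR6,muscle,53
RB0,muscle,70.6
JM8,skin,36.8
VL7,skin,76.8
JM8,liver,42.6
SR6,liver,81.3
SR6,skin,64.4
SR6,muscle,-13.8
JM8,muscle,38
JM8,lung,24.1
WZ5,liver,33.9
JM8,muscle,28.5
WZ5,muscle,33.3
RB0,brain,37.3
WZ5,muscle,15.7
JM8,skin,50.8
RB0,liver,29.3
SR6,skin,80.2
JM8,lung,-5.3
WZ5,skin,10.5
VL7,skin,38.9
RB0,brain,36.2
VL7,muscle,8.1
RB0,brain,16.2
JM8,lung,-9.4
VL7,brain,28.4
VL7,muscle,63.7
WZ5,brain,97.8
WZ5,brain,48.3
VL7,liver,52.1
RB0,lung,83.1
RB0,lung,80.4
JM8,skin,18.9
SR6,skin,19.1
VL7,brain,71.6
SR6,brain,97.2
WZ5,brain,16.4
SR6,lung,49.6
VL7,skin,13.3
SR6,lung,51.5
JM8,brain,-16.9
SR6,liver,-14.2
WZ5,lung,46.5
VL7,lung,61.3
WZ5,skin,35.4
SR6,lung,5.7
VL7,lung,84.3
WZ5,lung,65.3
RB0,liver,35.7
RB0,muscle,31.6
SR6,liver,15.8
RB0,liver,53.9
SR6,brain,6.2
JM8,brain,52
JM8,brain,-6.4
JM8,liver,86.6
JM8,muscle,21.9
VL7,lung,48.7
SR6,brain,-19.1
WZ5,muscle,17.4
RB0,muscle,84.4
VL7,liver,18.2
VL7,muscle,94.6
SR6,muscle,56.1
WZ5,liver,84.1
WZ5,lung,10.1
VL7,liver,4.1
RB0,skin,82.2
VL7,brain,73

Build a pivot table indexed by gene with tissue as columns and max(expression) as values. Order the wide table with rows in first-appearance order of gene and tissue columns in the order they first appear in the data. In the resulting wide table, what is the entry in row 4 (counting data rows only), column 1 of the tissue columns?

With rows in first-appearance order of gene, row 4 is gene=SR6. tissue columns in first-appearance order: lung, skin, liver, muscle, brain; column 1 is lung.
Long rows with gene=SR6, tissue=lung: max(49.6, 51.5, 5.7) = 51.5.

51.5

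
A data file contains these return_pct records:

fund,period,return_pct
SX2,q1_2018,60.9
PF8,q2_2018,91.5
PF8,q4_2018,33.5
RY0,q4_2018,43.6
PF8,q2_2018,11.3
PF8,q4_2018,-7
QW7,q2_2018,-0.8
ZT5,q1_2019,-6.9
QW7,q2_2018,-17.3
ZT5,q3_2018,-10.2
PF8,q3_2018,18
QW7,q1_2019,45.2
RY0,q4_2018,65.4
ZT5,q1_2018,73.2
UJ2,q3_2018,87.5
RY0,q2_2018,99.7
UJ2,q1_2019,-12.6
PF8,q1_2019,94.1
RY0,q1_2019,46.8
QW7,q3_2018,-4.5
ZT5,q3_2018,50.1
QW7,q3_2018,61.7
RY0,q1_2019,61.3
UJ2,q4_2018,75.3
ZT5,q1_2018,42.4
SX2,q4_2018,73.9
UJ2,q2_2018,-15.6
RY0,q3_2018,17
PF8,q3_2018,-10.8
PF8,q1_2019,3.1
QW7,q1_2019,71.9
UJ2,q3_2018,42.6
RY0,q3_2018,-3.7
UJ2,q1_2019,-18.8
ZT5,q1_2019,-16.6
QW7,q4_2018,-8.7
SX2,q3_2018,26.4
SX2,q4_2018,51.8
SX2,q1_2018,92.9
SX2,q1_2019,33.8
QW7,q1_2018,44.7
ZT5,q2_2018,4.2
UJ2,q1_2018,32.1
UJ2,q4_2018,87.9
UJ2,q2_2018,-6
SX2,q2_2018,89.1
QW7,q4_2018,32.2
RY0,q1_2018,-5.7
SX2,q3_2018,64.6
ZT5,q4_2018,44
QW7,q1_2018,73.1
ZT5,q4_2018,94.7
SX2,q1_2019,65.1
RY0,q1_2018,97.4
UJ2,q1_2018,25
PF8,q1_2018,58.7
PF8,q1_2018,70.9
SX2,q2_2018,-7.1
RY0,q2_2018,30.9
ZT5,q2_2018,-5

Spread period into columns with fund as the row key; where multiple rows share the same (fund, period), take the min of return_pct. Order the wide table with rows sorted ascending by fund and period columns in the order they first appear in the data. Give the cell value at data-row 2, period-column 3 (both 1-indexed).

With rows sorted ascending by fund, row 2 is fund=QW7. period columns in first-appearance order: q1_2018, q2_2018, q4_2018, q1_2019, q3_2018; column 3 is q4_2018.
Long rows with fund=QW7, period=q4_2018: min(-8.7, 32.2) = -8.7.

-8.7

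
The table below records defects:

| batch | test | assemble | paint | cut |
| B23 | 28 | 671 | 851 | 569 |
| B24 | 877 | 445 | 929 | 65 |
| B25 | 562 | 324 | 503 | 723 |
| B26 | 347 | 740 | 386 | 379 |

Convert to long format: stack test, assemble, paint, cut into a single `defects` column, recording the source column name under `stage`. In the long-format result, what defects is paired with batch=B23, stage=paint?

851

Unpivoting turns each (batch, wide-column) pair into one long row.
The wide cell at row B23, column paint holds 851, so the long row (B23, paint) has defects=851.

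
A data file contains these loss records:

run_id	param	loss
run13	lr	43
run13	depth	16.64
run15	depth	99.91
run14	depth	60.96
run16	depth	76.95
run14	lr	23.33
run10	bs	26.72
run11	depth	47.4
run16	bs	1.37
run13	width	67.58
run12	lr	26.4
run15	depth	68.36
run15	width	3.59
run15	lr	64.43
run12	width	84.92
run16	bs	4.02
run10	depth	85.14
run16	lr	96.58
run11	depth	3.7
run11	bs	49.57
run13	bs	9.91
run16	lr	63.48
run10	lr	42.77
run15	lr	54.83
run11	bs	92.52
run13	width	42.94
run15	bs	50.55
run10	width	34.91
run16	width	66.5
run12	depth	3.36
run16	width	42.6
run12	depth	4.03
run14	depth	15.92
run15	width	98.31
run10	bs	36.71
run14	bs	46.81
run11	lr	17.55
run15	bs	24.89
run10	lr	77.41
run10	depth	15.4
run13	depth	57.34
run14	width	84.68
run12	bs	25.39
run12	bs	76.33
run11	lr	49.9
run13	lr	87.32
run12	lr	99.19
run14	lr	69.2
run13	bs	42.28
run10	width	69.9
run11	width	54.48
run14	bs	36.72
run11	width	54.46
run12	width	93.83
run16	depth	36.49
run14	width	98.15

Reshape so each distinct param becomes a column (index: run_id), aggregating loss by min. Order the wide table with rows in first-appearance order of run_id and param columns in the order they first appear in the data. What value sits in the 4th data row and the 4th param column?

42.6

With rows in first-appearance order of run_id, row 4 is run_id=run16. param columns in first-appearance order: lr, depth, bs, width; column 4 is width.
Long rows with run_id=run16, param=width: min(66.5, 42.6) = 42.6.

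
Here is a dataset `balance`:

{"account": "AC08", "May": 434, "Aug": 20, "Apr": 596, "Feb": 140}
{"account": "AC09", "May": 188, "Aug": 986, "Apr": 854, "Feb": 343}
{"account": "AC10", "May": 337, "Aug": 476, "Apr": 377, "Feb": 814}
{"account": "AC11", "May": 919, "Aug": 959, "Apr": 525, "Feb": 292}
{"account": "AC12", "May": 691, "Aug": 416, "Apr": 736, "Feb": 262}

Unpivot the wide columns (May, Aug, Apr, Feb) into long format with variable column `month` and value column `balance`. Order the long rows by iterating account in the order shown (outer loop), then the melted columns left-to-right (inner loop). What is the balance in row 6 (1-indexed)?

20 rows total (5 × 4). Row 6: index ⌊(6-1)/4⌋ = 1 into account → AC09; (6-1) mod 4 = 1 into the melted columns → Aug.
So row 6 is (AC09, Aug, 986); balance = 986.

986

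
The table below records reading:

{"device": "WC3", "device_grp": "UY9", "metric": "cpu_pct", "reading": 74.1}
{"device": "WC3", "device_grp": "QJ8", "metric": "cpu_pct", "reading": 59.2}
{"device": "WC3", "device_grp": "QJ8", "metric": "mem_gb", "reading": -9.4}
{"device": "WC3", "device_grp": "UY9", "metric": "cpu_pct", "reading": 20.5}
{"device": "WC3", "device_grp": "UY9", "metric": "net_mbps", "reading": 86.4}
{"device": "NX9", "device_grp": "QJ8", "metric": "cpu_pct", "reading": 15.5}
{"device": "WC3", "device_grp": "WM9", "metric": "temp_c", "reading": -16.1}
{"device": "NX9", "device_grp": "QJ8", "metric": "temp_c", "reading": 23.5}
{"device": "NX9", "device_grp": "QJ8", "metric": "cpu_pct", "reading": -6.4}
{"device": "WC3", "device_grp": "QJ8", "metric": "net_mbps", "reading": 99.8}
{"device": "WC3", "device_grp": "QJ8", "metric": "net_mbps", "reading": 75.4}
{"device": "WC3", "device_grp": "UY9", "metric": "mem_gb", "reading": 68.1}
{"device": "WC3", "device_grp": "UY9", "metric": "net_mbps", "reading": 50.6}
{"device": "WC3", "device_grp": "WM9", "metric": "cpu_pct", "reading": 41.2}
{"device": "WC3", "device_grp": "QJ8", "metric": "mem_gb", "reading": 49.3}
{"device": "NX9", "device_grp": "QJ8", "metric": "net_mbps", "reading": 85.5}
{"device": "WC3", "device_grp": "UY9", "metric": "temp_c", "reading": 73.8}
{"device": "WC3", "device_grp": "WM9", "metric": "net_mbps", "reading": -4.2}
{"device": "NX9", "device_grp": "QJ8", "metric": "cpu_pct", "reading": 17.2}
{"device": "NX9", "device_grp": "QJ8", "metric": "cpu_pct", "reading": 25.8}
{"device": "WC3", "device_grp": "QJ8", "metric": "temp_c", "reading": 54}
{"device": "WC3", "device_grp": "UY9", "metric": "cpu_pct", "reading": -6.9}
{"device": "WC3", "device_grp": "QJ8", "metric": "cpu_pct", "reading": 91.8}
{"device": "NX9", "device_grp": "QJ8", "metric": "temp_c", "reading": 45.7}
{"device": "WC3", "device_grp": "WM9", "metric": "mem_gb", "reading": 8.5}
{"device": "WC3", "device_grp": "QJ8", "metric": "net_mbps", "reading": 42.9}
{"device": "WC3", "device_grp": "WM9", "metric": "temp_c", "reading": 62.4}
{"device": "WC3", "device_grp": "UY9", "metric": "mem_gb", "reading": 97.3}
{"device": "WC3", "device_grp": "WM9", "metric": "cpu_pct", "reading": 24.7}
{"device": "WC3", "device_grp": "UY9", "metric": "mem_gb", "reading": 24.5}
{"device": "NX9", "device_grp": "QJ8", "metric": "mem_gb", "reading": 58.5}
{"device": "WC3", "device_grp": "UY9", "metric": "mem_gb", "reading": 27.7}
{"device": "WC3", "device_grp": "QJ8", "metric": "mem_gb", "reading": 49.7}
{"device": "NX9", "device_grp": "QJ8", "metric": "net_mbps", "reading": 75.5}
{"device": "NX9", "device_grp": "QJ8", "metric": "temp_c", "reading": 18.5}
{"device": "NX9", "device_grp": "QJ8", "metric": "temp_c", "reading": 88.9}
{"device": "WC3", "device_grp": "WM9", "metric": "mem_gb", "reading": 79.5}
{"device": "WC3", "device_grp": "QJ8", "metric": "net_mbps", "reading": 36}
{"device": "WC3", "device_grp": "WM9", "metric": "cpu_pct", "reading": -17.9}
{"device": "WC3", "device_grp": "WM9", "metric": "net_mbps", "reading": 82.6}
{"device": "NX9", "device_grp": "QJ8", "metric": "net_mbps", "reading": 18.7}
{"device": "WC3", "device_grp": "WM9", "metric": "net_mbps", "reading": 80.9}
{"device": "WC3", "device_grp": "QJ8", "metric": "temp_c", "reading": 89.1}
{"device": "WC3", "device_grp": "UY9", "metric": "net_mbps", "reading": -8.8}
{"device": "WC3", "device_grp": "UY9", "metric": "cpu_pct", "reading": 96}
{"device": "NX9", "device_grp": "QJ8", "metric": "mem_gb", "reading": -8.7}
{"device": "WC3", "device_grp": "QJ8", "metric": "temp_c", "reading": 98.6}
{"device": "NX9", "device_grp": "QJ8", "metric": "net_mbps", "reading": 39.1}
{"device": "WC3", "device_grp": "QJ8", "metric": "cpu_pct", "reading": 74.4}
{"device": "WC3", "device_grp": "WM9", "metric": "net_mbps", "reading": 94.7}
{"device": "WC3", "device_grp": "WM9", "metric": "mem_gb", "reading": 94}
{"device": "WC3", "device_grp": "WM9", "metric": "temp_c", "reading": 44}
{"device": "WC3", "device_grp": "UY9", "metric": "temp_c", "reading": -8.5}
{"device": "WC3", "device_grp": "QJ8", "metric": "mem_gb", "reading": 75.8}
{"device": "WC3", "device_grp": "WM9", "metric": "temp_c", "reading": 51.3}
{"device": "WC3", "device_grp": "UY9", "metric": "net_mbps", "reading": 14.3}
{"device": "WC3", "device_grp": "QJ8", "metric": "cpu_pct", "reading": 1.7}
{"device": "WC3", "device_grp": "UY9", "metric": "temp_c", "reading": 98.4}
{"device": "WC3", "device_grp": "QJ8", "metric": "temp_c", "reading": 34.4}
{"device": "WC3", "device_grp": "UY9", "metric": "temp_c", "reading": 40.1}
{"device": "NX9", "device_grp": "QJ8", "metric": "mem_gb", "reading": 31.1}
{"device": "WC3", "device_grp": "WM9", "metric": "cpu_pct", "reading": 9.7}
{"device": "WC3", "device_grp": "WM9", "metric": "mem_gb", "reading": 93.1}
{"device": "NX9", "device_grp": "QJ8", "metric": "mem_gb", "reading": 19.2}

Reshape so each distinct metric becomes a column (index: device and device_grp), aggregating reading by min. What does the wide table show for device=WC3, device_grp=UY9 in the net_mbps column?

Rows with device=WC3, device_grp=UY9 and metric=net_mbps: reading values are 86.4, 50.6, -8.8, 14.3.
min(86.4, 50.6, -8.8, 14.3) = -8.8.

-8.8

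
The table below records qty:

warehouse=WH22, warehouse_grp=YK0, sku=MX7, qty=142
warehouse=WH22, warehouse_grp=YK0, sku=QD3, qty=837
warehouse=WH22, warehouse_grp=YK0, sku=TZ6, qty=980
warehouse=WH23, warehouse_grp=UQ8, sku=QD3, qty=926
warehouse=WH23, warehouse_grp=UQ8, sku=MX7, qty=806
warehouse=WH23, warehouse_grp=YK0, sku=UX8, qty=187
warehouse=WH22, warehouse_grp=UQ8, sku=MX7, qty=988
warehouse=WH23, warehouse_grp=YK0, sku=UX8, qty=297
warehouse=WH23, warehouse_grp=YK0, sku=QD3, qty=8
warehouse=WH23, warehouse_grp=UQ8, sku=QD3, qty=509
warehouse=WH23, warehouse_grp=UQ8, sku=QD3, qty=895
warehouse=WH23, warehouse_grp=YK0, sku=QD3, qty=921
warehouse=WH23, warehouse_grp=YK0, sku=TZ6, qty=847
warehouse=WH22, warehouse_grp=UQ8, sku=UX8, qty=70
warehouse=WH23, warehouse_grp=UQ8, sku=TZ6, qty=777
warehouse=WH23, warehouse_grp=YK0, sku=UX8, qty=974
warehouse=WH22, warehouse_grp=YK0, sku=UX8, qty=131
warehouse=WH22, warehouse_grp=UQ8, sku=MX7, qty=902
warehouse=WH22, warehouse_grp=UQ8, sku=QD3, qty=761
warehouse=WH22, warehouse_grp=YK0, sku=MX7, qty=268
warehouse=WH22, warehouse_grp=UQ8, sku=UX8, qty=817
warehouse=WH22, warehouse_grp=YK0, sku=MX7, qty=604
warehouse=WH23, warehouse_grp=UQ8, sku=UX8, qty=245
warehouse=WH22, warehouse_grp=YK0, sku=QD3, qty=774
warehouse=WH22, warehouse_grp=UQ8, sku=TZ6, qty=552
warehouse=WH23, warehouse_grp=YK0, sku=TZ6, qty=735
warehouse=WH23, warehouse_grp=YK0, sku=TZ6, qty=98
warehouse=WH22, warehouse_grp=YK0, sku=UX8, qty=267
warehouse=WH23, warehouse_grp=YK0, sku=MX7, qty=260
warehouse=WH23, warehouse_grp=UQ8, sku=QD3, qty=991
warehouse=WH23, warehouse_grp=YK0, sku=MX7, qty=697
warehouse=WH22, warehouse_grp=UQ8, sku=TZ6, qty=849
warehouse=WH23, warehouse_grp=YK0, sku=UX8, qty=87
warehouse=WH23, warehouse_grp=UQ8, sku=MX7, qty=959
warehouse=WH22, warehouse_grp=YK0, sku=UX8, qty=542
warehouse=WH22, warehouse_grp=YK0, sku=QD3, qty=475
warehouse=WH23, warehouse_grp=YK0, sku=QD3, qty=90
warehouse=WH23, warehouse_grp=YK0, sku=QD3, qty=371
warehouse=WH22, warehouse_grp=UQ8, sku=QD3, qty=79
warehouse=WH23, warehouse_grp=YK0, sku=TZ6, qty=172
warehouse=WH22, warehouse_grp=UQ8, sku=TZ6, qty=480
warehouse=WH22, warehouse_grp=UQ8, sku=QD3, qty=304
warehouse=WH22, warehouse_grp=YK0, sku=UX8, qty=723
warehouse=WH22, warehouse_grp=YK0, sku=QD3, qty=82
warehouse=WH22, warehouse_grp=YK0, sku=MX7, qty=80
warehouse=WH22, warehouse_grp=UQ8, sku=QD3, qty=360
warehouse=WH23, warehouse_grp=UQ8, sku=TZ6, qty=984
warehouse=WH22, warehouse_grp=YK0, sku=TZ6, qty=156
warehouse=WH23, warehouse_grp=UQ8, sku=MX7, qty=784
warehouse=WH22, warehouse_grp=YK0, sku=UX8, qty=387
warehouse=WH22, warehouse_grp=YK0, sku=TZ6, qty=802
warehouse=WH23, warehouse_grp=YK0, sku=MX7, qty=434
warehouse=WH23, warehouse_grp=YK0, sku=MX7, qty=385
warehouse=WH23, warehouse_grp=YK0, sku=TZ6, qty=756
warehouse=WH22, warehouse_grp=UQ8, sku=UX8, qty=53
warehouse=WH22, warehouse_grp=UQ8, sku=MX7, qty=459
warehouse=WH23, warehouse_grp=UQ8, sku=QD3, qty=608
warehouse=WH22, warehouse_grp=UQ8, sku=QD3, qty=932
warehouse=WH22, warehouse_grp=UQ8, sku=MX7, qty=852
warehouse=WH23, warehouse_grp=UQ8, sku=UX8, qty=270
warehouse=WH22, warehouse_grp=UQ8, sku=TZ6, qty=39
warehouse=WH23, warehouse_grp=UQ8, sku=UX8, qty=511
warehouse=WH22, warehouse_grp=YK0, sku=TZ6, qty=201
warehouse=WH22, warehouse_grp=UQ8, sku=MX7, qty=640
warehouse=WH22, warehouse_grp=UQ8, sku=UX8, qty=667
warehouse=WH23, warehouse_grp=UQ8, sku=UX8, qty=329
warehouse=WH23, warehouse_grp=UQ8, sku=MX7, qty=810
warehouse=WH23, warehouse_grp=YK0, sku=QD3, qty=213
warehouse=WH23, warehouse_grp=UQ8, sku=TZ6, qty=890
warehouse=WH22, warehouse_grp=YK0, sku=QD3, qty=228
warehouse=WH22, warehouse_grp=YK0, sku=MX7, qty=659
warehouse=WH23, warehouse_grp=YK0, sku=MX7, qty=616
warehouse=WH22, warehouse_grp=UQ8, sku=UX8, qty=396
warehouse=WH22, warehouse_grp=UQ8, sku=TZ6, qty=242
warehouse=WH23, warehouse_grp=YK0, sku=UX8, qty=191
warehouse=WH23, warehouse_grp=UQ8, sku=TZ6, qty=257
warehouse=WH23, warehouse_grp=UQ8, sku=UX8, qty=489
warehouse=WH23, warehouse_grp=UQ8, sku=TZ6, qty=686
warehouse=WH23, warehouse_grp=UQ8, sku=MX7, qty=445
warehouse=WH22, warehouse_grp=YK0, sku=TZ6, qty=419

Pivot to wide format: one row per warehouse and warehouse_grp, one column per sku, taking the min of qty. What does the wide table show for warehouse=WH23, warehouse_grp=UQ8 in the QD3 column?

509

Rows with warehouse=WH23, warehouse_grp=UQ8 and sku=QD3: qty values are 926, 509, 895, 991, 608.
min(926, 509, 895, 991, 608) = 509.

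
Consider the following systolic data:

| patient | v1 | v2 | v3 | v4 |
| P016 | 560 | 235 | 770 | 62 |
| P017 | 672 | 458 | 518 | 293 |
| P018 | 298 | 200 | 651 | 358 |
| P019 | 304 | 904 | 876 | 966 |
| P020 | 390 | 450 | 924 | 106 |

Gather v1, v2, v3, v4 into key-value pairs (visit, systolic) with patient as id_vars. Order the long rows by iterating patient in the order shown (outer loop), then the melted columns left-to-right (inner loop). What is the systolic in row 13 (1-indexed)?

20 rows total (5 × 4). Row 13: index ⌊(13-1)/4⌋ = 3 into patient → P019; (13-1) mod 4 = 0 into the melted columns → v1.
So row 13 is (P019, v1, 304); systolic = 304.

304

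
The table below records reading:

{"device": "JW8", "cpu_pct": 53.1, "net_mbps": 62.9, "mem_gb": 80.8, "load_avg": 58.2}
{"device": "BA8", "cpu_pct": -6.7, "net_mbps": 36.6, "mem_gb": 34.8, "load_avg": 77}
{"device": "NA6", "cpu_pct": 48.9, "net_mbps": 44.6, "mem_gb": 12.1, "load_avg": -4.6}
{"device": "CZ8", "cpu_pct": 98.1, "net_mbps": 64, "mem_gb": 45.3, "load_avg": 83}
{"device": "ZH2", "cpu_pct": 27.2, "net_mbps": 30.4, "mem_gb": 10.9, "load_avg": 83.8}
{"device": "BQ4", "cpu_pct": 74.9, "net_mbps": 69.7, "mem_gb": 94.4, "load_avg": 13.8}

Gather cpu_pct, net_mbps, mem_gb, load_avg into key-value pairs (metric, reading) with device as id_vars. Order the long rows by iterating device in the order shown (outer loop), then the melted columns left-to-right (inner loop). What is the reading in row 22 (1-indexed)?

69.7

24 rows total (6 × 4). Row 22: index ⌊(22-1)/4⌋ = 5 into device → BQ4; (22-1) mod 4 = 1 into the melted columns → net_mbps.
So row 22 is (BQ4, net_mbps, 69.7); reading = 69.7.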